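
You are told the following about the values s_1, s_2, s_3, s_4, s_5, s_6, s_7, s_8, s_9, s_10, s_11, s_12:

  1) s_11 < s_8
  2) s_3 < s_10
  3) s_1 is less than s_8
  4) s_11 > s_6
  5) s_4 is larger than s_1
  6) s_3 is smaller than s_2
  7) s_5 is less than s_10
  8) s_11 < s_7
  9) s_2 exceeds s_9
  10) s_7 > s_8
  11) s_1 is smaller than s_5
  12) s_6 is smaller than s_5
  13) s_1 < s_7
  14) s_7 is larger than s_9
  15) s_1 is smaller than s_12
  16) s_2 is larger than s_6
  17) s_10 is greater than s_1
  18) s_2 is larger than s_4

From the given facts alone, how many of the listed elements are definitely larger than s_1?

The elements the relations force above s_1 are s_12, s_8, s_4, s_5, s_2, s_7, s_10 — no chain reaches any other.
That is 7.

7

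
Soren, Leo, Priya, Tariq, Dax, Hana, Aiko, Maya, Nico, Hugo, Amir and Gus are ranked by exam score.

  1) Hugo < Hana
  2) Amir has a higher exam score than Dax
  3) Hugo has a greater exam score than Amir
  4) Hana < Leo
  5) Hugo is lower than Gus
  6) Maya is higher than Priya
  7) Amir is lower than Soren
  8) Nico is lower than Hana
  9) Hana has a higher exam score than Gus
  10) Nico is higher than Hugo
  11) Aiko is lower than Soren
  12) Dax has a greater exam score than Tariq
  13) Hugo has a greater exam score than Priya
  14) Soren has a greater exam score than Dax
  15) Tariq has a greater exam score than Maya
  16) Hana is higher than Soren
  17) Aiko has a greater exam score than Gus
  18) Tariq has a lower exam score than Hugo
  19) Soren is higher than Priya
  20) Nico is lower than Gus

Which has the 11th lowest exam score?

Piecing the relations together gives one ordering: Priya < Maya < Tariq < Dax < Amir < Hugo < Nico < Gus < Aiko < Soren < Hana < Leo.
The 11th smallest is Hana.

Hana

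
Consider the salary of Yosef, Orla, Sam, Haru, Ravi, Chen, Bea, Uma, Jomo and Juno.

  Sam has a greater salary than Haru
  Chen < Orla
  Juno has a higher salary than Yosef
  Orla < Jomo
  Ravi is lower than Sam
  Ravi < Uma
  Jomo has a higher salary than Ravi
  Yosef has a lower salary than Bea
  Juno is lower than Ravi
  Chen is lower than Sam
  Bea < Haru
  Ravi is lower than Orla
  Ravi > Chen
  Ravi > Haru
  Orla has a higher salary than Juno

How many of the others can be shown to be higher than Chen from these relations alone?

The elements the relations force above Chen are Ravi, Sam, Orla, Jomo, Uma — no chain reaches any other.
That is 5.

5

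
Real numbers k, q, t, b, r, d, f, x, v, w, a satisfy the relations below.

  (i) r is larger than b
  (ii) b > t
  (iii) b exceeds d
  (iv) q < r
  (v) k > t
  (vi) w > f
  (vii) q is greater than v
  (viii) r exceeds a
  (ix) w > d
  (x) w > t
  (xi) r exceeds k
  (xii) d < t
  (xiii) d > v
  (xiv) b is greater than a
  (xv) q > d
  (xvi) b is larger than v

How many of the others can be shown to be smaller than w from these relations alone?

4

From w the given relations immediately reach f, d, t.
From those, v — 4 in total.
No other element is forced below w by the given relations, so the count is 4.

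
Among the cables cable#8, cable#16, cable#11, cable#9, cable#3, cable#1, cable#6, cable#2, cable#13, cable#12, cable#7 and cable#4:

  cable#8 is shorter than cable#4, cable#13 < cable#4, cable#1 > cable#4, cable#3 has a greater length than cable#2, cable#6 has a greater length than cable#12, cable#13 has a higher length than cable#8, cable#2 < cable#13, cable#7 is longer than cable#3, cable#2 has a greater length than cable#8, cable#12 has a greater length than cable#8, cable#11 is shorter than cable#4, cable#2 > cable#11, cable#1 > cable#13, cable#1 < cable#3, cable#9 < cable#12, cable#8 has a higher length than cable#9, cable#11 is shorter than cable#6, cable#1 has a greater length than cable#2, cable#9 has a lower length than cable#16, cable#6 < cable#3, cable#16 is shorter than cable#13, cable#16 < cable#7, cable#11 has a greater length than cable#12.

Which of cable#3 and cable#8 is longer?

cable#8 < cable#12 and cable#12 < cable#11 give cable#8 < cable#11.
Then cable#11 < cable#2 extends the chain to cable#2.
With cable#2 < cable#13: cable#8 < cable#12 < cable#11 < cable#2 < cable#13.
With cable#13 < cable#4: cable#8 < cable#12 < cable#11 < cable#2 < cable#13 < cable#4.
Then cable#4 < cable#1 extends the chain to cable#1.
With cable#1 < cable#3: cable#8 < cable#12 < cable#11 < cable#2 < cable#13 < cable#4 < cable#1 < cable#3.
So cable#8 < cable#3; cable#3 is the longer of the two.

cable#3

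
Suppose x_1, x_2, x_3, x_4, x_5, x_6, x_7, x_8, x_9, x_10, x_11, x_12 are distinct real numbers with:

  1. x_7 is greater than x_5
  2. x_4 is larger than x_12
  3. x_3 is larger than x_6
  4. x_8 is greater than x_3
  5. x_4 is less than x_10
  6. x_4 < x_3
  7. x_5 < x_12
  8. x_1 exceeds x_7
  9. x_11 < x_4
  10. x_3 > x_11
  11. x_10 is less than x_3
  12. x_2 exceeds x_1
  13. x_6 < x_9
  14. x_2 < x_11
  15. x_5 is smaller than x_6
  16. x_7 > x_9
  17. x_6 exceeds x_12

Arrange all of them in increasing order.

x_5 < x_12 < x_6 < x_9 < x_7 < x_1 < x_2 < x_11 < x_4 < x_10 < x_3 < x_8

Nothing is placed below x_5, so it is least; from there x_5 < x_12; x_12 < x_6; x_6 < x_9; x_9 < x_7; x_7 < x_1; x_1 < x_2; x_2 < x_11; x_11 < x_4; x_4 < x_10; x_10 < x_3; x_3 < x_8, each given directly.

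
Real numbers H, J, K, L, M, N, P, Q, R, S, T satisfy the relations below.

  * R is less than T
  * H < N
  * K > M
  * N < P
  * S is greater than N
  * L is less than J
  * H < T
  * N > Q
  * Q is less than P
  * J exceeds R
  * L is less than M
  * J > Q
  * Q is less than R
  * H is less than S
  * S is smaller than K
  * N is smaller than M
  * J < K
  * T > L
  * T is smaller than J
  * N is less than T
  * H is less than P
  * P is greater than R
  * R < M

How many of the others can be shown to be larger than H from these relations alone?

Directly above H: N, T, S, P.
One step further: J, M, K (7 so far).
Nothing else is reachable above H; 7 in all.

7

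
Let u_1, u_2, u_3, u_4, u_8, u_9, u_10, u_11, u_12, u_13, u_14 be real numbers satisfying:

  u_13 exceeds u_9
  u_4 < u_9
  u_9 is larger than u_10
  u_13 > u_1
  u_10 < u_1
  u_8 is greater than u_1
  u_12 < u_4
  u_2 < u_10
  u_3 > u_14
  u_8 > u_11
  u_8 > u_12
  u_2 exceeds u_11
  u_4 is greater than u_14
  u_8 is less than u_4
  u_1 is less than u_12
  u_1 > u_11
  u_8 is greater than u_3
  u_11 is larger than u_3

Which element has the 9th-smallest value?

Piecing the relations together gives one ordering: u_14 < u_3 < u_11 < u_2 < u_10 < u_1 < u_12 < u_8 < u_4 < u_9 < u_13.
The 9th smallest is u_4.

u_4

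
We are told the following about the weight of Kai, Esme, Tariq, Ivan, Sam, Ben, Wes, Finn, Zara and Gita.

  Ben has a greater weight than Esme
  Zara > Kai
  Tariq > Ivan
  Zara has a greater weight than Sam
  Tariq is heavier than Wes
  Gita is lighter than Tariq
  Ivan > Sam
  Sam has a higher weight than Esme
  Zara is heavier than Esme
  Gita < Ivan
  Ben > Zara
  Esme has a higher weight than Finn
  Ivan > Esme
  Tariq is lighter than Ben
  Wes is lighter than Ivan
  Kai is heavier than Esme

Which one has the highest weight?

Finn is not greatest since Finn < Esme; Esme is not greatest since Esme < Kai; Kai is not greatest since Kai < Zara; Sam is not greatest since Sam < Zara; Gita is not greatest since Gita < Ivan; Wes is not greatest since Wes < Tariq; Ivan is not greatest since Ivan < Tariq; Tariq is not greatest since Tariq < Ben; Zara is not greatest since Zara < Ben.
Only Ben has nothing above it, so Ben is the highest weight.

Ben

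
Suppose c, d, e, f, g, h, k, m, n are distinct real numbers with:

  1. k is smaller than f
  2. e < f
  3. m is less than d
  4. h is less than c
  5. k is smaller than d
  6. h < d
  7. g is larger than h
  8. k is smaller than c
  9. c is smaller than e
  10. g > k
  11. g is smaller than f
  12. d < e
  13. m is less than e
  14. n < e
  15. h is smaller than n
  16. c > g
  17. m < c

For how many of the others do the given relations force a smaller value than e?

The elements the relations force below e are k, h, n, m, d, g, c — no chain reaches any other.
That is 7.

7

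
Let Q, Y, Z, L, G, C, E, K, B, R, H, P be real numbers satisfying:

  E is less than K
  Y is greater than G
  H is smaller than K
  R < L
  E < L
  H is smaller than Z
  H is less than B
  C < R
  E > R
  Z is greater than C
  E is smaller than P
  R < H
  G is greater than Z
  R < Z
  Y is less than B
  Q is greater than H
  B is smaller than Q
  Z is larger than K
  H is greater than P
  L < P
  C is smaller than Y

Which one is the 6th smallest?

The consecutive relations fix a unique order: C < R < E < L < P < H < K < Z < G < Y < B < Q.
The 6th smallest is H.

H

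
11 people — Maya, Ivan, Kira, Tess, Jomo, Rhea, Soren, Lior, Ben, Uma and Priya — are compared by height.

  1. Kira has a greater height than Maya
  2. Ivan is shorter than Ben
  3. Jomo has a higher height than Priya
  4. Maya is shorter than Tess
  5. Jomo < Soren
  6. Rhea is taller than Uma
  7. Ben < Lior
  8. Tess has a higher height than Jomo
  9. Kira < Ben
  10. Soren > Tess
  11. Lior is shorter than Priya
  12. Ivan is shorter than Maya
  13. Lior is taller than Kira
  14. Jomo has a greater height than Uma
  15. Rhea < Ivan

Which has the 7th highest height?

Kira

The consecutive relations fix a unique order: Uma < Rhea < Ivan < Maya < Kira < Ben < Lior < Priya < Jomo < Tess < Soren.
The 7th largest is Kira.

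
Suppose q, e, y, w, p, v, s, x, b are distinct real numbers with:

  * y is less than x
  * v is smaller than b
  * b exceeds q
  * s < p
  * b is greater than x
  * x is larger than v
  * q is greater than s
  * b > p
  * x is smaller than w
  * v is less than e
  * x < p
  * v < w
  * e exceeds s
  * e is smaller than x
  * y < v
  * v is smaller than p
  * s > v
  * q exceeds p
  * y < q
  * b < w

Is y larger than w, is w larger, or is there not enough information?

w

Chaining the given relations: y < v < s < e < x < p < q < b < w.
So w is larger.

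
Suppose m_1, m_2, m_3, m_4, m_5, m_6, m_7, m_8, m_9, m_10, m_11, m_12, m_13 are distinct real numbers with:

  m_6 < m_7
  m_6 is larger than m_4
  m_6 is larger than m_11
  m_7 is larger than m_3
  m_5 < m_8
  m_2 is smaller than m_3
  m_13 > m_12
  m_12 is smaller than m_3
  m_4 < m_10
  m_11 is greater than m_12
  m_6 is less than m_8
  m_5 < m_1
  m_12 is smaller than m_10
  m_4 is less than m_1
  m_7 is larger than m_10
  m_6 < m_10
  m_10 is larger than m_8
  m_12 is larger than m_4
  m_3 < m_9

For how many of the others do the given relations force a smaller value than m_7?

9

The elements the relations force below m_7 are m_4, m_12, m_11, m_2, m_6, m_5, m_3, m_8, m_10 — no chain reaches any other.
That is 9.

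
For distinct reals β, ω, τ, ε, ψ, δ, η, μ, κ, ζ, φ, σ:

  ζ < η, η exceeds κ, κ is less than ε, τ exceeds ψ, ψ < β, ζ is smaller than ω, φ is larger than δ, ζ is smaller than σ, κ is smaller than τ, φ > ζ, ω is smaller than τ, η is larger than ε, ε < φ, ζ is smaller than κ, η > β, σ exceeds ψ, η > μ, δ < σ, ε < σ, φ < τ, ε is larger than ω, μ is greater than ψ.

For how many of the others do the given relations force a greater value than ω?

From ω the given relations immediately reach ε, τ.
From those, φ, σ, η — 5 in total.
Nothing else is reachable above ω; 5 in all.

5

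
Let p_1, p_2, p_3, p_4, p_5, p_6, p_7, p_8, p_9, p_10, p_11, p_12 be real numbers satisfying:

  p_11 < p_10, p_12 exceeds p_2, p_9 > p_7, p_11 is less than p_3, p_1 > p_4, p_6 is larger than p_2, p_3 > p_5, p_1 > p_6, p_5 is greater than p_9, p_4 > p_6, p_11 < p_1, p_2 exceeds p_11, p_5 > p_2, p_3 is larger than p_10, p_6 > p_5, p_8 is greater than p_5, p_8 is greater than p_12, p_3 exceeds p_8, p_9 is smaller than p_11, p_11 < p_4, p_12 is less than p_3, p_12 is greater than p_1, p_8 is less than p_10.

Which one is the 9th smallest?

p_12

The consecutive relations fix a unique order: p_7 < p_9 < p_11 < p_2 < p_5 < p_6 < p_4 < p_1 < p_12 < p_8 < p_10 < p_3.
Counting 9 from the smallest end gives p_12.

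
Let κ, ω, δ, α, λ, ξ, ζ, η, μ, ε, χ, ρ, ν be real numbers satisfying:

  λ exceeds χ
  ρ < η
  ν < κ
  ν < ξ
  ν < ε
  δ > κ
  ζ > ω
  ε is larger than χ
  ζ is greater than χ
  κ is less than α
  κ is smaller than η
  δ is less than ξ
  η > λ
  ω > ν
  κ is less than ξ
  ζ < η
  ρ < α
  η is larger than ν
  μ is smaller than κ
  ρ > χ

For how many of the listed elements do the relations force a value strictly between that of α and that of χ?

1

The relations place χ below α. An element lies strictly between them when it is forced above χ and also forced below α.
Above χ: {ε, ρ, ζ, λ, η}. Below α: {ν, μ, ρ, κ}.
Intersection: {ρ} — 1.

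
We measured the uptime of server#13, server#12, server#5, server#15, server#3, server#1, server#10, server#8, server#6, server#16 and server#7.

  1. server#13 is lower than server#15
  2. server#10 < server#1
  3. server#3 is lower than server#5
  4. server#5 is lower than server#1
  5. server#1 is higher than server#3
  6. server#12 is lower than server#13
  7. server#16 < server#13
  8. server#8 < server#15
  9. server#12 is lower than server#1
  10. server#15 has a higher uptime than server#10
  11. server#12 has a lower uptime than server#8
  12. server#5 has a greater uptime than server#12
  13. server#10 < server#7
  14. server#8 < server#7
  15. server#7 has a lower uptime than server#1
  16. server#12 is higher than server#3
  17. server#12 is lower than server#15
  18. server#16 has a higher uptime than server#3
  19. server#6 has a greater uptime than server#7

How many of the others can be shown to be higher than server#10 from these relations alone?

4

The elements the relations force above server#10 are server#7, server#6, server#1, server#15 — no chain reaches any other.
That is 4.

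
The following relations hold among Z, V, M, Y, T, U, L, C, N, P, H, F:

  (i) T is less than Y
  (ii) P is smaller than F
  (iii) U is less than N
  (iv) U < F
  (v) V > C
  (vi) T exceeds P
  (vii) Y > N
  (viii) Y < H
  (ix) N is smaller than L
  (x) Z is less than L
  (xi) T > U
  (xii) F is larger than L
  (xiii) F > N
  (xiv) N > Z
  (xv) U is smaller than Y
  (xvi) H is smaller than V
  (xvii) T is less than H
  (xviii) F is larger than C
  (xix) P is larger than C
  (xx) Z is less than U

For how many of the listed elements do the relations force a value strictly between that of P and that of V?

The relations place P below V. An element lies strictly between them when it is forced above P and also forced below V.
Above P: {T, Y, H, F}. Below V: {C, Z, U, N, T, Y, H}.
Intersection: {T, Y, H} — 3.

3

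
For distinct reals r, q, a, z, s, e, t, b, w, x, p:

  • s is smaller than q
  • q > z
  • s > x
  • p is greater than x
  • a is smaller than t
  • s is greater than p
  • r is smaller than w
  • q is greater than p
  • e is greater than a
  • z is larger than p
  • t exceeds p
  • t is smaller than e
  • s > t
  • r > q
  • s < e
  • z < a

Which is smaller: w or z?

z

Chaining the given relations: z < a < t < s < q < r < w.
So z < w; z is the smaller of the two.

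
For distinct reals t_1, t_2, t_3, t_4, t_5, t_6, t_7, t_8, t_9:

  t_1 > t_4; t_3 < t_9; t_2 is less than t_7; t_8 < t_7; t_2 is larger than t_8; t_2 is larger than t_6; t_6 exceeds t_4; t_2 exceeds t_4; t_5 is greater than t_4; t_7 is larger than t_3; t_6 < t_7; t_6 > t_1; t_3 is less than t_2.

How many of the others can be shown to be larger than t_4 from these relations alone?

Directly above t_4: t_1, t_5, t_6, t_2.
One step further: t_7 (5 so far).
Nothing else is reachable above t_4; 5 in all.

5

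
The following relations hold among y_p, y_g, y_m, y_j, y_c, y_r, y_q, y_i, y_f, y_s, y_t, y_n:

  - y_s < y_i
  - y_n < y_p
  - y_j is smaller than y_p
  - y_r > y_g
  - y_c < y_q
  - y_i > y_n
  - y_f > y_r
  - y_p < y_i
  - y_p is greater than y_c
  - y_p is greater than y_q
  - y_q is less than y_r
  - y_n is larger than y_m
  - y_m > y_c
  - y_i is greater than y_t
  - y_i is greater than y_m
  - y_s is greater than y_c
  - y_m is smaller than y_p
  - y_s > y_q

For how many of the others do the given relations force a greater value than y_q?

5

Directly above y_q: y_r, y_p, y_s.
One step further: y_f, y_i (5 so far).
No other element is forced above y_q by the given relations, so the count is 5.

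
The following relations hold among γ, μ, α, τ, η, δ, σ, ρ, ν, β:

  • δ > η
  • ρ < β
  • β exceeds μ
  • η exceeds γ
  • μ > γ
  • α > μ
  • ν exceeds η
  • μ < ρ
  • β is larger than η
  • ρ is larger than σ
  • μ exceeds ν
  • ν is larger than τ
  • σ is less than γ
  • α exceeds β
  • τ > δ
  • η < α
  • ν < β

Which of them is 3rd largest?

Piecing the relations together gives one ordering: σ < γ < η < δ < τ < ν < μ < ρ < β < α.
The 3rd largest is ρ.

ρ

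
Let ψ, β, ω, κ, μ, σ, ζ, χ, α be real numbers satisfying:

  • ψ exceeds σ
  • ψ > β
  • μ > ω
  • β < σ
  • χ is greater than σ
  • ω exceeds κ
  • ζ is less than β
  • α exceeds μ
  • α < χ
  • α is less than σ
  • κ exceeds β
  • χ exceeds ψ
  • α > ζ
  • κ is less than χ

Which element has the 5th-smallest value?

Piecing the relations together gives one ordering: ζ < β < κ < ω < μ < α < σ < ψ < χ.
Counting 5 from the smallest end gives μ.

μ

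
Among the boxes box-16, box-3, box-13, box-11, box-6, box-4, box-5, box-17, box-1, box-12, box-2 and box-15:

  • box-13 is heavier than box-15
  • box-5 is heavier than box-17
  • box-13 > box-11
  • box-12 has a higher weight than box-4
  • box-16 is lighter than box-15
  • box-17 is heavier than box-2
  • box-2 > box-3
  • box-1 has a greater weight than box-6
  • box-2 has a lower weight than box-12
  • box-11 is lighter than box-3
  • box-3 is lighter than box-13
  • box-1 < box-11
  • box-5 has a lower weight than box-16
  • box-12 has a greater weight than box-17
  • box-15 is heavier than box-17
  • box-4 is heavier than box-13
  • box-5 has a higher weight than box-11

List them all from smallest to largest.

Each adjacent pair is fixed by a given relation: box-6 < box-1; box-1 < box-11; box-11 < box-3; box-3 < box-2; box-2 < box-17; box-17 < box-5; box-5 < box-16; box-16 < box-15; box-15 < box-13; box-13 < box-4; box-4 < box-12. Chaining them end to end gives the full order.

box-6 < box-1 < box-11 < box-3 < box-2 < box-17 < box-5 < box-16 < box-15 < box-13 < box-4 < box-12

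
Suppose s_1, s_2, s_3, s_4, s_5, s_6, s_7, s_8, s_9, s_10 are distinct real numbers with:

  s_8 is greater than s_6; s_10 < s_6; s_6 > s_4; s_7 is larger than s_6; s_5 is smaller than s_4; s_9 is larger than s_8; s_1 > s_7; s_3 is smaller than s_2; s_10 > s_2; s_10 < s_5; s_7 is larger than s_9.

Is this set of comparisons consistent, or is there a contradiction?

consistent

Every relation is compatible with s_3 < s_2 < s_10 < s_5 < s_4 < s_6 < s_8 < s_9 < s_7 < s_1; the set is consistent.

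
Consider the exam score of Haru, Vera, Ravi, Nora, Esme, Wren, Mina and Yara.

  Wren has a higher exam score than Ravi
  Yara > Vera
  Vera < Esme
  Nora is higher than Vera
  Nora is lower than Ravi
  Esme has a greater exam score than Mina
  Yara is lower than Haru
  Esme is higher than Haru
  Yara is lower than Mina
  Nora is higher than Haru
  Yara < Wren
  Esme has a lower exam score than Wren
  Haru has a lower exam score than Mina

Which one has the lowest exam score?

Chaining upward from Vera: directly above it, Yara, Nora, Esme; then Haru, Mina, Ravi, Wren.
That covers every other element, and nothing is given below Vera, so Vera is the lowest exam score.

Vera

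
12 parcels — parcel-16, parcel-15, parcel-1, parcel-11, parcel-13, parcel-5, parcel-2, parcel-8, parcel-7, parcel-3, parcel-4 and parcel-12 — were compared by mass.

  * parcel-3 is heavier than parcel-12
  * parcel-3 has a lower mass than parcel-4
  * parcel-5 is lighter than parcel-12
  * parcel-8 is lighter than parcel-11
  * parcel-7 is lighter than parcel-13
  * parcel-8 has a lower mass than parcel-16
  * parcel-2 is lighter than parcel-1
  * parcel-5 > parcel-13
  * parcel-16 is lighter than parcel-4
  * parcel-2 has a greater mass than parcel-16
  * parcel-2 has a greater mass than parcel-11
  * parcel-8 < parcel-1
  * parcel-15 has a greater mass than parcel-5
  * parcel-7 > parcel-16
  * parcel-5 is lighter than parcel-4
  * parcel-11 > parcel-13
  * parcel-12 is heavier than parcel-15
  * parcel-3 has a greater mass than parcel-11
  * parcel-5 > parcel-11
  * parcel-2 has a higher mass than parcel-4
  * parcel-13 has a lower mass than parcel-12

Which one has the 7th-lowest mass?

The consecutive relations fix a unique order: parcel-8 < parcel-16 < parcel-7 < parcel-13 < parcel-11 < parcel-5 < parcel-15 < parcel-12 < parcel-3 < parcel-4 < parcel-2 < parcel-1.
The 7th smallest is parcel-15.

parcel-15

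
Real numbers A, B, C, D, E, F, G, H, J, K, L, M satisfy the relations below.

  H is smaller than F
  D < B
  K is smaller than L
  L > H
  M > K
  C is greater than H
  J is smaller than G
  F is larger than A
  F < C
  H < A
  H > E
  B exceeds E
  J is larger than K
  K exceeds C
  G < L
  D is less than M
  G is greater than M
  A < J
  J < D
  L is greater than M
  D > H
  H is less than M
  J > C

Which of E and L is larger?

Chaining the given relations: E < H < A < F < C < K < J < D < M < G < L.
So E < L; L is the larger of the two.

L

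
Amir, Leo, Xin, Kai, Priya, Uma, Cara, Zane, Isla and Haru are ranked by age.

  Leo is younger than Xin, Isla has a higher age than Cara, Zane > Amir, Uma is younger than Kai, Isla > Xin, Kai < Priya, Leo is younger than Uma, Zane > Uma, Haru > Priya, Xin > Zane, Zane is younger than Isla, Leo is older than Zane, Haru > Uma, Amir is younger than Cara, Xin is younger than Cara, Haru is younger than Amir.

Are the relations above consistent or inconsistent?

We have Zane < Leo stated directly, yet also Leo < Uma < Kai < Priya < Haru < Amir < Zane by chaining the others — so Leo < Zane. Contradiction.

inconsistent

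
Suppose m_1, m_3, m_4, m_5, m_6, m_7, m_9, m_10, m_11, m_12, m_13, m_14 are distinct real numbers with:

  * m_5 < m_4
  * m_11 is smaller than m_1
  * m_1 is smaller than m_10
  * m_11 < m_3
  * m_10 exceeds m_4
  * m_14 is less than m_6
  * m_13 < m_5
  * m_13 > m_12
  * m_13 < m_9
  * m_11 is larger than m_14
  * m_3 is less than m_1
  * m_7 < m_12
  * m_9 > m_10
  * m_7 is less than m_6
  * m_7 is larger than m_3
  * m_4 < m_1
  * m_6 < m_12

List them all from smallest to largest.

m_14 < m_11 < m_3 < m_7 < m_6 < m_12 < m_13 < m_5 < m_4 < m_1 < m_10 < m_9

Nothing is placed below m_14, so it is least; from there m_14 < m_11; m_11 < m_3; m_3 < m_7; m_7 < m_6; m_6 < m_12; m_12 < m_13; m_13 < m_5; m_5 < m_4; m_4 < m_1; m_1 < m_10; m_10 < m_9, each given directly.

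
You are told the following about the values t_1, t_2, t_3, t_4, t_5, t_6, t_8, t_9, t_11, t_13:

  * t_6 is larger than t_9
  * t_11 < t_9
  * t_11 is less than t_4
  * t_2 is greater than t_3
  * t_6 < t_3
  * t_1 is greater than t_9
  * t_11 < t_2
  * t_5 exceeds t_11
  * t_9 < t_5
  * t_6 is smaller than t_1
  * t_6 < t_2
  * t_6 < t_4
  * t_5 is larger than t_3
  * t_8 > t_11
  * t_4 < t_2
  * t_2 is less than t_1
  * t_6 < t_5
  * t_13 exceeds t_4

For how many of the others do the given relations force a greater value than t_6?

From t_6 the given relations immediately reach t_4, t_3, t_2, t_5, t_1.
From those, t_13 — 6 in total.
No other element is forced above t_6 by the given relations, so the count is 6.

6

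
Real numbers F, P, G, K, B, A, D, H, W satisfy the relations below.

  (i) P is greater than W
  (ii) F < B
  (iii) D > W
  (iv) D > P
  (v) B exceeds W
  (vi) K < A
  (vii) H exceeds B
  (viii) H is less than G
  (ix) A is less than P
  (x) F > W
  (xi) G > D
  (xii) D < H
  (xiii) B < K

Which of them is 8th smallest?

The consecutive relations fix a unique order: W < F < B < K < A < P < D < H < G.
Counting 8 from the smallest end gives H.

H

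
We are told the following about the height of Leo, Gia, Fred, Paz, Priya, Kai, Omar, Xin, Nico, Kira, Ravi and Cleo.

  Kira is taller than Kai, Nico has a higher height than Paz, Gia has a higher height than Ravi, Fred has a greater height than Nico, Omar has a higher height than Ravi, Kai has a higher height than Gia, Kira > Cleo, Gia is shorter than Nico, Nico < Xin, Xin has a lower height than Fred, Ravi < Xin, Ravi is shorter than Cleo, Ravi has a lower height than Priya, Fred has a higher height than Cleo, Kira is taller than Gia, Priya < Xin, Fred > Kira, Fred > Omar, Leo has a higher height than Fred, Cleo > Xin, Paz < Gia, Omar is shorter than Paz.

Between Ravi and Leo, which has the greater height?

Ravi < Omar < Paz < Gia < Nico < Xin < Cleo < Kira < Fred < Leo, by transitivity through Omar, Paz, Gia, Nico, Xin, Cleo, Kira, Fred.
So Ravi < Leo; Leo is the taller of the two.

Leo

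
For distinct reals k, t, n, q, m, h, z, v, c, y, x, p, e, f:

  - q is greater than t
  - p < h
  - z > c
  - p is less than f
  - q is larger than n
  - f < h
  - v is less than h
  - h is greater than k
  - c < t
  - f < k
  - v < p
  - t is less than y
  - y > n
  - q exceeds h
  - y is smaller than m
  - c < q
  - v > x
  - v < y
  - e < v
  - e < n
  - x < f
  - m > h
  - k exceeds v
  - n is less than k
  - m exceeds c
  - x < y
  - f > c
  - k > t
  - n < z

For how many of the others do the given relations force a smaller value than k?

8

Directly below k: n, t, v, f.
One step further: x, e, c, p (8 so far).
No other element is forced below k by the given relations, so the count is 8.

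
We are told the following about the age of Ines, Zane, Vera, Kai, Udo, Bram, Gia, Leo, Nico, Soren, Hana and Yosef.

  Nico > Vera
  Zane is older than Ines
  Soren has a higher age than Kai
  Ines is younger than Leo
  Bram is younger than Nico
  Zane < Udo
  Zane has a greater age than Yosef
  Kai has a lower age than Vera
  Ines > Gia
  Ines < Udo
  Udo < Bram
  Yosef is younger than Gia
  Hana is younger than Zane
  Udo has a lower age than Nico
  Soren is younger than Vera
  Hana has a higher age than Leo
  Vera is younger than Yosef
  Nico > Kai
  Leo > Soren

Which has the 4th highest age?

Chaining the given pairs: Kai < Soren < Vera < Yosef < Gia < Ines < Leo < Hana < Zane < Udo < Bram < Nico.
Counting 4 from the largest end gives Zane.

Zane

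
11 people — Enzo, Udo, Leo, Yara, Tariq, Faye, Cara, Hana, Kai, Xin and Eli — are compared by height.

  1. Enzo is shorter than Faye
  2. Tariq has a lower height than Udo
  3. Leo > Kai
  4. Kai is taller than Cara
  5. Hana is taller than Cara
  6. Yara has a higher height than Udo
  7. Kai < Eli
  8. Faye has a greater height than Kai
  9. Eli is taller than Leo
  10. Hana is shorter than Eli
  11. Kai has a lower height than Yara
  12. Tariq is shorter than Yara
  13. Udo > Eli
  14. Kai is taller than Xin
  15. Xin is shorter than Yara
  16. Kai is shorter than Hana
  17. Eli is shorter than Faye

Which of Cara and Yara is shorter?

Chaining the given relations: Cara < Kai < Hana < Eli < Udo < Yara.
So Cara < Yara; Cara is the shorter of the two.

Cara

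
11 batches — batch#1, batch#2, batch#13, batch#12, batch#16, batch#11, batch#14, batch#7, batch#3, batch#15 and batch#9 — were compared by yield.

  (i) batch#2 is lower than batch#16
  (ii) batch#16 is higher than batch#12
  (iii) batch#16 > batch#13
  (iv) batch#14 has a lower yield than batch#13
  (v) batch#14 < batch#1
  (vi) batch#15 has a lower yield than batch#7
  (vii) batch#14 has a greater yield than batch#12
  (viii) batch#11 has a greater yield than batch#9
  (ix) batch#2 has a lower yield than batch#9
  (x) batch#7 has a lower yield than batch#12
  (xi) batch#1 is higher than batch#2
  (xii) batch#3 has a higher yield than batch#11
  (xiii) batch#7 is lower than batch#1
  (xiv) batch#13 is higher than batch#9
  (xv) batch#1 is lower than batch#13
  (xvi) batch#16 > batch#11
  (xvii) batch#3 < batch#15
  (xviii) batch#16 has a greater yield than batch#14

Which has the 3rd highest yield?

batch#1

Piecing the relations together gives one ordering: batch#2 < batch#9 < batch#11 < batch#3 < batch#15 < batch#7 < batch#12 < batch#14 < batch#1 < batch#13 < batch#16.
Counting 3 from the largest end gives batch#1.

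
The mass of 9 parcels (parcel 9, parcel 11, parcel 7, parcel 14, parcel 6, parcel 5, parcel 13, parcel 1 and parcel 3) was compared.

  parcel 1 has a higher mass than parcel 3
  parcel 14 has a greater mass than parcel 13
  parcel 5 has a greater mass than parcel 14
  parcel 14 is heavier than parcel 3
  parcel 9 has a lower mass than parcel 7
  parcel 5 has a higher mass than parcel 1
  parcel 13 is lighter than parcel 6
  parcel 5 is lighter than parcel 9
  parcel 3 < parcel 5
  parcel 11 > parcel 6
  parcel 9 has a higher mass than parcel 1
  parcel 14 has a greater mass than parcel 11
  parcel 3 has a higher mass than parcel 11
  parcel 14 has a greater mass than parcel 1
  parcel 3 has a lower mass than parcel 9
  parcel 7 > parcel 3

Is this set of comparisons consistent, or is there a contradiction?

consistent

The single ordering parcel 13 < parcel 6 < parcel 11 < parcel 3 < parcel 1 < parcel 14 < parcel 5 < parcel 9 < parcel 7 satisfies every listed relation, so no contradiction arises.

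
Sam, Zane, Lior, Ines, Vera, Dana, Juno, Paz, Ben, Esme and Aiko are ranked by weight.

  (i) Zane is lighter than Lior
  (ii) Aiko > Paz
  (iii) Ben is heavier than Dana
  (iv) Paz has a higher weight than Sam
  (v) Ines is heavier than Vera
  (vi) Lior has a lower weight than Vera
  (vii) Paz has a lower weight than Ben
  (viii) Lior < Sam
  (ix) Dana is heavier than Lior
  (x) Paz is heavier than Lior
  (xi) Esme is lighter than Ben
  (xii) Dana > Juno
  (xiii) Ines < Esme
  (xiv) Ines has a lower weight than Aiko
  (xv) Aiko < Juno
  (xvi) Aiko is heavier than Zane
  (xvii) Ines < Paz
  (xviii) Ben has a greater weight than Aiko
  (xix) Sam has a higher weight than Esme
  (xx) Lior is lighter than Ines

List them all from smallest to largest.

Zane < Lior < Vera < Ines < Esme < Sam < Paz < Aiko < Juno < Dana < Ben

The consecutive links are each given: Zane < Lior; Lior < Vera; Vera < Ines; Ines < Esme; Esme < Sam; Sam < Paz; Paz < Aiko; Aiko < Juno; Juno < Dana; Dana < Ben.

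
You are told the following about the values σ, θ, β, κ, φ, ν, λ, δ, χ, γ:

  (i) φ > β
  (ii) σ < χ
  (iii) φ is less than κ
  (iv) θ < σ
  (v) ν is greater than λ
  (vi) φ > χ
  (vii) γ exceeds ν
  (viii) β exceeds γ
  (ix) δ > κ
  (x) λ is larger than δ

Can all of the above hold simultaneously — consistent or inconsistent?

inconsistent

Chaining the given relations yields φ < κ < δ < λ < ν < γ < β, so φ < β. But one relation states β < φ. These cannot both hold.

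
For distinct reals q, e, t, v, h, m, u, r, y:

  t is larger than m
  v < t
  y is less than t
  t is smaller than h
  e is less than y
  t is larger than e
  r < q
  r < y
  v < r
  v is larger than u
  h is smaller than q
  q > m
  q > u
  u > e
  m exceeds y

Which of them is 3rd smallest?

The consecutive relations fix a unique order: e < u < v < r < y < m < t < h < q.
Counting 3 from the smallest end gives v.

v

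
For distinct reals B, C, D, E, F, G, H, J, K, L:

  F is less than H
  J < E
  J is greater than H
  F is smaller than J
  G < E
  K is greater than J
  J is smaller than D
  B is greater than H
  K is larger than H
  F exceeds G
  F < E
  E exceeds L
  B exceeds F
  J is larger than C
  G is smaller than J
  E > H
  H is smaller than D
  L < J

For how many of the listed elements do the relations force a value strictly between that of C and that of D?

1

Chaining upward from C reaches: J, K, E.
Chaining downward from D reaches: G, F, H, L, J.
Strictly between C and D are those in both lists: J — 1 element.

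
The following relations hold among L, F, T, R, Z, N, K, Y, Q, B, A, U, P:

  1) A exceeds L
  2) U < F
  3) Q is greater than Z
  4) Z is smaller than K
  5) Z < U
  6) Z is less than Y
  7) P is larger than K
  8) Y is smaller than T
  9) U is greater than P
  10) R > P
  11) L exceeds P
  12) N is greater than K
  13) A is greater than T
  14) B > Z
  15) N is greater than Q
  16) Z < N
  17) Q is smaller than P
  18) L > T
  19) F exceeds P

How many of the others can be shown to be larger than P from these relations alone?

5

From P the given relations immediately reach U, L, F, R.
From those, A — 5 in total.
Nothing else is reachable above P; 5 in all.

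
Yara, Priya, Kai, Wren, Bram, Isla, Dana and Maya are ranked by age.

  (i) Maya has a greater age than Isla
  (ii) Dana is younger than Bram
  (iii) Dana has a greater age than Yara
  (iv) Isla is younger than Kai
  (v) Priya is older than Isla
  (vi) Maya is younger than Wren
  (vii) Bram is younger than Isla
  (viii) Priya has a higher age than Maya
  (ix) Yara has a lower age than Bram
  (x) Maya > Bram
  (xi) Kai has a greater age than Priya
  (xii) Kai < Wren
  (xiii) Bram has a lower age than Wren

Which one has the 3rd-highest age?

The consecutive relations fix a unique order: Yara < Dana < Bram < Isla < Maya < Priya < Kai < Wren.
The 3rd largest is Priya.

Priya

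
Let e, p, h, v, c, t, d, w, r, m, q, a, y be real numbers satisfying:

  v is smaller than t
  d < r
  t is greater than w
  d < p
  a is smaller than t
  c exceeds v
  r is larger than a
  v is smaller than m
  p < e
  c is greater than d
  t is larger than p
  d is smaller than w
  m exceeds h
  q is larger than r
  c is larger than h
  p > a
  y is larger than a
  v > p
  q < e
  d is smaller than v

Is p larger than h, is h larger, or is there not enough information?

Following every chain through p: above p we get v, t, e, c, m; below p we get d, a.
h is not reached, and no chain runs the other way from h to p.
So the given relations leave the order of p and h undetermined.

undetermined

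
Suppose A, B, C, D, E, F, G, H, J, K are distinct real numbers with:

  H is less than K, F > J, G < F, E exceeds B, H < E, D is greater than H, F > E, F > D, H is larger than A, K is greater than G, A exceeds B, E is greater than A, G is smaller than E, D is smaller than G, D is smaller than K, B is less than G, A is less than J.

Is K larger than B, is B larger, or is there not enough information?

Link the given pairs in sequence: B < A; A < H; H < D; D < G; G < K.
Together: B < A < H < D < G < K.
So K is larger.

K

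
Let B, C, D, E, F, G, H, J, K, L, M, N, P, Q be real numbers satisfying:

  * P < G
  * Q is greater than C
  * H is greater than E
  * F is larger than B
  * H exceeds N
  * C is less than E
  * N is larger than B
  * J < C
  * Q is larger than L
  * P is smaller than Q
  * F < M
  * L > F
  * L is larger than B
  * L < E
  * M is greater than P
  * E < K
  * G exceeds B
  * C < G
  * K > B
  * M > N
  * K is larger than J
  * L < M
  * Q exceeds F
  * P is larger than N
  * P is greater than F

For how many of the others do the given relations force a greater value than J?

From J the given relations immediately reach C, K.
From those, E, G, Q — 5 in total.
From those, H — 6 in total.
No other element is forced above J by the given relations, so the count is 6.

6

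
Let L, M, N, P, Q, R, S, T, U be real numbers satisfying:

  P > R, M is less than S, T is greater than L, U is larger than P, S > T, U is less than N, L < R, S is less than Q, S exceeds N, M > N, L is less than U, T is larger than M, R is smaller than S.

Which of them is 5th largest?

Piecing the relations together gives one ordering: L < R < P < U < N < M < T < S < Q.
The 5th largest is N.

N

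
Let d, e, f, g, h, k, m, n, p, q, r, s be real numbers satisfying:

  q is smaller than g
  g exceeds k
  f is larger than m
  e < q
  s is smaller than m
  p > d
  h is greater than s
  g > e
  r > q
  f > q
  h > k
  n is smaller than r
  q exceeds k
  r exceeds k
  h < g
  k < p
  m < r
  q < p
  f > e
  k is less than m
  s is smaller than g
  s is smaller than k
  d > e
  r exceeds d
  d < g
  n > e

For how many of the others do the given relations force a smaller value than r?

Directly below r: k, n, m, q, d.
One step further: s, e (7 so far).
No other element is forced below r by the given relations, so the count is 7.

7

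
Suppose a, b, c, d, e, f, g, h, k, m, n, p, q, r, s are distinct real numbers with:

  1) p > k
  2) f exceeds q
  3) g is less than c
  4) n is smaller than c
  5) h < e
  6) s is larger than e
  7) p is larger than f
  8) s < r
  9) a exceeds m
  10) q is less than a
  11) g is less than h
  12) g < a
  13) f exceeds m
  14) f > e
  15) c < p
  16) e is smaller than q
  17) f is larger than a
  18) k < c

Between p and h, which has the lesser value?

The relevant relations are h < e; e < q; q < a; a < f; f < p.
Together: h < e < q < a < f < p.
So h < p; h is the smaller of the two.

h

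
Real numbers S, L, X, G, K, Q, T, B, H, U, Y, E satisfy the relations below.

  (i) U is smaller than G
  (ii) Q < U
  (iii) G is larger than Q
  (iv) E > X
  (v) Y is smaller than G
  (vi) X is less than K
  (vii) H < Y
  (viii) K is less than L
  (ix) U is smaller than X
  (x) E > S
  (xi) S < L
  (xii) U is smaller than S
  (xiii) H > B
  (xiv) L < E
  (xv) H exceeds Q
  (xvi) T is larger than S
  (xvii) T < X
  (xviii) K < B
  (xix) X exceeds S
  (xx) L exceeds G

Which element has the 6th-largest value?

B

Chaining the given pairs: Q < U < S < T < X < K < B < H < Y < G < L < E.
The 6th largest is B.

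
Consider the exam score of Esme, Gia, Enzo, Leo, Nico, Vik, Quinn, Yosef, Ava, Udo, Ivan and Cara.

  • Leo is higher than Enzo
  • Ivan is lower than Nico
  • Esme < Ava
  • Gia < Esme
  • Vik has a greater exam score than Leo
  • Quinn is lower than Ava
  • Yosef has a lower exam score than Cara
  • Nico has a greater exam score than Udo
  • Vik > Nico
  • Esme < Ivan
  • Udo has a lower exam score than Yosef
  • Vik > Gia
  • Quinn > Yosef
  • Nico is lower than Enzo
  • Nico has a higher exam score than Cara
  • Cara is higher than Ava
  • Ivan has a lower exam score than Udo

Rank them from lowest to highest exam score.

Gia < Esme < Ivan < Udo < Yosef < Quinn < Ava < Cara < Nico < Enzo < Leo < Vik

Nothing is placed below Gia, so it is least; from there Gia < Esme; Esme < Ivan; Ivan < Udo; Udo < Yosef; Yosef < Quinn; Quinn < Ava; Ava < Cara; Cara < Nico; Nico < Enzo; Enzo < Leo; Leo < Vik, each given directly.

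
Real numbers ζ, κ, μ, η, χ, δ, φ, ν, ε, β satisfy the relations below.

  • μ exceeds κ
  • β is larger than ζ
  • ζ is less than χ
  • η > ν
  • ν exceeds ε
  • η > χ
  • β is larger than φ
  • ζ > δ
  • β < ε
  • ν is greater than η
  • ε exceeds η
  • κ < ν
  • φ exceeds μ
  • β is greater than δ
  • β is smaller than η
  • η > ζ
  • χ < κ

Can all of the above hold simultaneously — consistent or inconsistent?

We have ν < η stated directly, yet also η < ε < ν by chaining the others — so η < ν. Contradiction.

inconsistent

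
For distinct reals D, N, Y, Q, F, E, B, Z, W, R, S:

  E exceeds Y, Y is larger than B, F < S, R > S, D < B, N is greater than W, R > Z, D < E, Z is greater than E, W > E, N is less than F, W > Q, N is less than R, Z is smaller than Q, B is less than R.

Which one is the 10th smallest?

S

Chaining the given pairs: D < B < Y < E < Z < Q < W < N < F < S < R.
Counting 10 from the smallest end gives S.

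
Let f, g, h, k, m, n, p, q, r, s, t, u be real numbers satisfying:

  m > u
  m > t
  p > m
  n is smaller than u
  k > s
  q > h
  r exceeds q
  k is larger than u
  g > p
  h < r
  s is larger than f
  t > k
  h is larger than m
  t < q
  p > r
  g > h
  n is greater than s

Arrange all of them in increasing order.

The consecutive links are each given: f < s; s < n; n < u; u < k; k < t; t < m; m < h; h < q; q < r; r < p; p < g.

f < s < n < u < k < t < m < h < q < r < p < g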